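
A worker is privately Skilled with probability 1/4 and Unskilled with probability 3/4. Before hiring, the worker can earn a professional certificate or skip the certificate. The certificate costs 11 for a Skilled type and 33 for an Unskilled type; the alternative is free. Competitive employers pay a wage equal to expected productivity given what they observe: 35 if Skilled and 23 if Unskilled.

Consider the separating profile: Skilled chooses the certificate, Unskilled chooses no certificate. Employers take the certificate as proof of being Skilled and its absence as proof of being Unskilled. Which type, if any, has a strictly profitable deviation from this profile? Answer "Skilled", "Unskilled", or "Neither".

The certificate pays 35; no certificate pays 23.
Skilled: assigned the certificate, nets 35 − 11 = 24; deviating to no certificate nets 23.
Unskilled: assigned no certificate, nets 23; deviating to the certificate nets 35 − 33 = 2.
Both types strictly prefer their assigned action; no profitable deviation.

Neither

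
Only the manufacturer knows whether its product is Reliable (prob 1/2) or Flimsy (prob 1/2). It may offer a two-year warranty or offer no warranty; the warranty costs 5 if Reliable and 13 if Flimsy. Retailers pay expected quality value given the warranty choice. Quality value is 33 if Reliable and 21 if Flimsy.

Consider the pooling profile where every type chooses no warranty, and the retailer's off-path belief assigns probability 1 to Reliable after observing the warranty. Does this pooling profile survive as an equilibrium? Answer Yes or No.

No

On path, the retailer holds the prior and pays 1/2·33 + 1/2·21 = 27. Off path (the warranty), believing Reliable, it pays 33.
Reliable: no warranty nets 27; the warranty nets 33 − 5 = 28. Reliable would deviate.
Flimsy: no warranty nets 27; the warranty nets 33 − 13 = 20. Flimsy stays.
A type deviates, so pooling fails.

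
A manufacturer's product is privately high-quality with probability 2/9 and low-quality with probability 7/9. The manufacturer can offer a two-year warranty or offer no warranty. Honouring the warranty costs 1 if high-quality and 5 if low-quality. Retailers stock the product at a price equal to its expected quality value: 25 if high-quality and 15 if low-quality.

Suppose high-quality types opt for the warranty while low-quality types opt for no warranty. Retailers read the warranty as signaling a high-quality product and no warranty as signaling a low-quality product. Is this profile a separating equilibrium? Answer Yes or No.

No

Under these beliefs, the warranty earns price 25 and no warranty earns price 15.
high-quality: the warranty nets 25 − 1 = 24; no warranty nets 15. high-quality prefers the warranty.
low-quality: the warranty nets 25 − 5 = 20; no warranty nets 15. low-quality would deviate to the warranty.
low-quality has a profitable deviation, so the profile is not an equilibrium.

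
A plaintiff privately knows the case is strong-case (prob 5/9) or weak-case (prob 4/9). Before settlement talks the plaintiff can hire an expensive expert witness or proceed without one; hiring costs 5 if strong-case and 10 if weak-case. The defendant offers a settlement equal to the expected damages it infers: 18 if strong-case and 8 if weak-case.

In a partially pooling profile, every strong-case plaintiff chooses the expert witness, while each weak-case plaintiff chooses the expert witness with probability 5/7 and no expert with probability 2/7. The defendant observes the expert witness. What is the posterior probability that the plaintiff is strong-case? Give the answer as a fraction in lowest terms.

7/11

P(the expert witness) = (5/9)·1 + (4/9)·(5/7) = 55/63.
By Bayes' rule, P(strong-case | the expert witness) = (5/9) / (55/63) = 7/11.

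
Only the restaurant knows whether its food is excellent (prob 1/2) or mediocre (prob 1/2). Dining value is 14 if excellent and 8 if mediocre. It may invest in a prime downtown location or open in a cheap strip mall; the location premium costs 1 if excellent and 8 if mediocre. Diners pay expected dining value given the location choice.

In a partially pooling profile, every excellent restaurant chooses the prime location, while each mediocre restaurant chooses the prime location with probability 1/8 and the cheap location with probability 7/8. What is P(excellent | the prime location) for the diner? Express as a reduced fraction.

P(the prime location) = (1/2)·1 + (1/2)·(1/8) = 9/16.
By Bayes' rule, P(excellent | the prime location) = (1/2) / (9/16) = 8/9.

8/9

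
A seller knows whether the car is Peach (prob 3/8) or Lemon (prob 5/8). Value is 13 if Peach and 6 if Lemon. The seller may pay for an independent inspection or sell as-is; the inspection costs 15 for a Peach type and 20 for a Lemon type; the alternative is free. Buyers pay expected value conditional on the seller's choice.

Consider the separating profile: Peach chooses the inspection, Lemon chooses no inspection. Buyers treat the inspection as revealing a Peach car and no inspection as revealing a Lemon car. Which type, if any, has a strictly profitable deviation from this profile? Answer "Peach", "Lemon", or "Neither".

Peach

The inspection pays 13; no inspection pays 6.
Peach: assigned the inspection, nets 13 − 15 = -2; deviating to no inspection nets 6.
Lemon: assigned no inspection, nets 6; deviating to the inspection nets 13 − 20 = -7.
The Peach type gains 8 by deviating.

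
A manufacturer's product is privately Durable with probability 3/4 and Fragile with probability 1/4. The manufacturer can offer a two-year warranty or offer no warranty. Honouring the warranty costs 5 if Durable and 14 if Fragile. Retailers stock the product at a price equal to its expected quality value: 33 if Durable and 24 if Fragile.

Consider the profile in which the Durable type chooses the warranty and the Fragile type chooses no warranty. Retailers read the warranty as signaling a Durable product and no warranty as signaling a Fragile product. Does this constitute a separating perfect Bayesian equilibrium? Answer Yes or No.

Under these beliefs, the warranty earns price 33 and no warranty earns price 24.
Durable: the warranty nets 33 − 5 = 28; no warranty nets 24. Durable prefers the warranty.
Fragile: the warranty nets 33 − 14 = 19; no warranty nets 24. Fragile prefers no warranty.
Neither type deviates, so the separating profile is an equilibrium.

Yes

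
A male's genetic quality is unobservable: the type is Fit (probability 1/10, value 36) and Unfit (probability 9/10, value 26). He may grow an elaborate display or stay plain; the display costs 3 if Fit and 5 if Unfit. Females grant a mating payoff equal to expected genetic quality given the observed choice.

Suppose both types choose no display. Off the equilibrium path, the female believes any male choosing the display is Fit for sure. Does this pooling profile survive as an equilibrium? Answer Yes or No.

No

On path, the female holds the prior and pays 1/10·36 + 9/10·26 = 27. Off path (the display), believing Fit, it pays 36.
Fit: no display nets 27; the display nets 36 − 3 = 33. Fit would deviate.
Unfit: no display nets 27; the display nets 36 − 5 = 31. Unfit would deviate.
A type deviates, so pooling fails.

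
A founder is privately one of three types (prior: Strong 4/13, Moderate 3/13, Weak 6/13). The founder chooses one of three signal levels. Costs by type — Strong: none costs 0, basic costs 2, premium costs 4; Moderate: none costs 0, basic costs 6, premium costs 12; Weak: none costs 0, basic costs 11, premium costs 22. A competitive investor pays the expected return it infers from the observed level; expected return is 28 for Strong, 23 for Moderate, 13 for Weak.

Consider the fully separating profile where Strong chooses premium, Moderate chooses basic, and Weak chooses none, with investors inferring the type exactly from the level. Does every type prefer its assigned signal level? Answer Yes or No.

Yes

Separating valuations: premium → 28, basic → 23, none → 13.
Strong (assigned premium): none: 13 − 0 = 13; basic: 23 − 2 = 21; premium: 28 − 4 = 24. Strong stays.
Moderate (assigned basic): none: 13 − 0 = 13; basic: 23 − 6 = 17; premium: 28 − 12 = 16. Moderate stays.
Weak (assigned none): none: 13 − 0 = 13; basic: 23 − 11 = 12; premium: 28 − 22 = 6. Weak stays.
Every type prefers its assigned level; separation holds.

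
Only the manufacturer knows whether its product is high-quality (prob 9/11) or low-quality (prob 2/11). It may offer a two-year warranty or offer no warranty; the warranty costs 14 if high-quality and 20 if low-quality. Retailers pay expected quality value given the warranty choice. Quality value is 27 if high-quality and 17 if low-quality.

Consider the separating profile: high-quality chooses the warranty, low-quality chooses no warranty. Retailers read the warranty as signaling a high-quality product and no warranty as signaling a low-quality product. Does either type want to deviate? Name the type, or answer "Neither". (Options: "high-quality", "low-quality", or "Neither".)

high-quality

The warranty pays 27; no warranty pays 17.
high-quality: assigned the warranty, nets 27 − 14 = 13; deviating to no warranty nets 17.
low-quality: assigned no warranty, nets 17; deviating to the warranty nets 27 − 20 = 7.
The high-quality type gains 4 by deviating.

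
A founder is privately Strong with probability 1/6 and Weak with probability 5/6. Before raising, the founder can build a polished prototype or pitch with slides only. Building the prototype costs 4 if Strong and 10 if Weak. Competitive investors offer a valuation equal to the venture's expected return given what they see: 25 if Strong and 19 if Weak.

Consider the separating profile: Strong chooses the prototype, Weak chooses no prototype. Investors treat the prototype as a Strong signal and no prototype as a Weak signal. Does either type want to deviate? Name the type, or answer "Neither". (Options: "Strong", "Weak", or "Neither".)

Neither

The prototype pays 25; no prototype pays 19.
Strong: assigned the prototype, nets 25 − 4 = 21; deviating to no prototype nets 19.
Weak: assigned no prototype, nets 19; deviating to the prototype nets 25 − 10 = 15.
Both types strictly prefer their assigned action; no profitable deviation.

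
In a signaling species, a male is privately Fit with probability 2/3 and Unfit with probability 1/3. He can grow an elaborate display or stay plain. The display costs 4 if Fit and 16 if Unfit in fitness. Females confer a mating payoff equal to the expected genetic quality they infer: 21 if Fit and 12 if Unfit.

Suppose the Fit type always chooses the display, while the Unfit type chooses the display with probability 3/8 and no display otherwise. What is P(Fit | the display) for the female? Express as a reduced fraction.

P(the display) = (2/3)·1 + (1/3)·(3/8) = 19/24.
By Bayes' rule, P(Fit | the display) = (2/3) / (19/24) = 16/19.

16/19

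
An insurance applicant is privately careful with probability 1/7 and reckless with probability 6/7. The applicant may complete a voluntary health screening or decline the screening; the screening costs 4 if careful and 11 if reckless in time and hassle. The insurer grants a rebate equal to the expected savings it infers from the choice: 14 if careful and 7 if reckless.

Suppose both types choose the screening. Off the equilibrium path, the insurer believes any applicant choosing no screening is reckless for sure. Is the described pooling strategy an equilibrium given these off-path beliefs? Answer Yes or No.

No

On path, the insurer holds the prior and pays 1/7·14 + 6/7·7 = 8. Off path (no screening), believing reckless, it pays 7.
careful: the screening nets 8 − 4 = 4; no screening nets 7. careful would deviate.
reckless: the screening nets 8 − 11 = -3; no screening nets 7. reckless would deviate.
A type deviates, so pooling fails.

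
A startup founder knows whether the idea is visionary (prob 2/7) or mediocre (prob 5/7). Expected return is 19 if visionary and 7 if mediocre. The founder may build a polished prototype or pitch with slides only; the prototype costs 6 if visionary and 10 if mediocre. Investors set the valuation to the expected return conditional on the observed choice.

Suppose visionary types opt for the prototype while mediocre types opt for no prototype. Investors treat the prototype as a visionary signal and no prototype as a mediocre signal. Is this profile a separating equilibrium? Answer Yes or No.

No

Under these beliefs, the prototype earns valuation 19 and no prototype earns valuation 7.
visionary: the prototype nets 19 − 6 = 13; no prototype nets 7. visionary prefers the prototype.
mediocre: the prototype nets 19 − 10 = 9; no prototype nets 7. mediocre would deviate to the prototype.
mediocre has a profitable deviation, so the profile is not an equilibrium.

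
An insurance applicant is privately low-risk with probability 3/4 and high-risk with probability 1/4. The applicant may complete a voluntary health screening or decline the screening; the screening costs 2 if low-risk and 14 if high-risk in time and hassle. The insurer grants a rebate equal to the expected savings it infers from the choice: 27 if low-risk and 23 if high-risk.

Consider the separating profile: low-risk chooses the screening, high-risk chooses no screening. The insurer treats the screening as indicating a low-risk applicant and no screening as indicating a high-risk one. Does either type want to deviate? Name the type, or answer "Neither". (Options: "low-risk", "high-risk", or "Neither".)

The screening pays 27; no screening pays 23.
low-risk: assigned the screening, nets 27 − 2 = 25; deviating to no screening nets 23.
high-risk: assigned no screening, nets 23; deviating to the screening nets 27 − 14 = 13.
Both types strictly prefer their assigned action; no profitable deviation.

Neither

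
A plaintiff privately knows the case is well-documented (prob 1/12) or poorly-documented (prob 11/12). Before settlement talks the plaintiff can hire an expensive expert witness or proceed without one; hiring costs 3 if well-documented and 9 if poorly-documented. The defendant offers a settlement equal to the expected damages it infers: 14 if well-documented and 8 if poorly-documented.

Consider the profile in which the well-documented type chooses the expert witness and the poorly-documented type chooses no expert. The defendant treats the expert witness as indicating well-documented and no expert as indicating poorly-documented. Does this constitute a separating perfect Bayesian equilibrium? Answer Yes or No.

Under these beliefs, the expert witness earns settlement 14 and no expert earns settlement 8.
well-documented: the expert witness nets 14 − 3 = 11; no expert nets 8. well-documented prefers the expert witness.
poorly-documented: the expert witness nets 14 − 9 = 5; no expert nets 8. poorly-documented prefers no expert.
Neither type deviates, so the separating profile is an equilibrium.

Yes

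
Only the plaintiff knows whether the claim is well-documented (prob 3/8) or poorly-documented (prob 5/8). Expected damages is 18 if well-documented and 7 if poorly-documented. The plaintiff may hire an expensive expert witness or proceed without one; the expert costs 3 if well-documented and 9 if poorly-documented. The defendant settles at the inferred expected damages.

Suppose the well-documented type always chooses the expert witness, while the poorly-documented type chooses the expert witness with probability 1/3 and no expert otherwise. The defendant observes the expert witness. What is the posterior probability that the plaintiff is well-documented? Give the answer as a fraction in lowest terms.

9/14

P(the expert witness) = (3/8)·1 + (5/8)·(1/3) = 7/12.
By Bayes' rule, P(well-documented | the expert witness) = (3/8) / (7/12) = 9/14.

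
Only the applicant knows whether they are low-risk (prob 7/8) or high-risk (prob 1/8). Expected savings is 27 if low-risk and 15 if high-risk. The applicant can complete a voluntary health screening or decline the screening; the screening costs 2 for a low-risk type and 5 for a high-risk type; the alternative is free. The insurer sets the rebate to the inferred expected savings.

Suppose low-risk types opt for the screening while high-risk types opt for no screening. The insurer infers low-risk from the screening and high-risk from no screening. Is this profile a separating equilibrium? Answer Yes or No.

Under these beliefs, the screening earns rebate 27 and no screening earns rebate 15.
low-risk: the screening nets 27 − 2 = 25; no screening nets 15. low-risk prefers the screening.
high-risk: the screening nets 27 − 5 = 22; no screening nets 15. high-risk would deviate to the screening.
high-risk has a profitable deviation, so the profile is not an equilibrium.

No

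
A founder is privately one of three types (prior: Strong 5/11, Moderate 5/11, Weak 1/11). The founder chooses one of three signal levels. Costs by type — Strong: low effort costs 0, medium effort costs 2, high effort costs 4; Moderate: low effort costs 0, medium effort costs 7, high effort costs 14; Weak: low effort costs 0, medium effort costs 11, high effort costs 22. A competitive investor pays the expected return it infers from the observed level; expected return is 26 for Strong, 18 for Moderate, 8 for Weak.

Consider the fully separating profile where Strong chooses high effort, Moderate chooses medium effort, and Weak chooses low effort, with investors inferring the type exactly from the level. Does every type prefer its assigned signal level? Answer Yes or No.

Separating valuations: high effort → 26, medium effort → 18, low effort → 8.
Strong (assigned high effort): low effort: 8 − 0 = 8; medium effort: 18 − 2 = 16; high effort: 26 − 4 = 22. Strong stays.
Moderate (assigned medium effort): low effort: 8 − 0 = 8; medium effort: 18 − 7 = 11; high effort: 26 − 14 = 12. Moderate prefers high effort.
Weak (assigned low effort): low effort: 8 − 0 = 8; medium effort: 18 − 11 = 7; high effort: 26 − 22 = 4. Weak stays.
At least one type deviates; the separating profile fails.

No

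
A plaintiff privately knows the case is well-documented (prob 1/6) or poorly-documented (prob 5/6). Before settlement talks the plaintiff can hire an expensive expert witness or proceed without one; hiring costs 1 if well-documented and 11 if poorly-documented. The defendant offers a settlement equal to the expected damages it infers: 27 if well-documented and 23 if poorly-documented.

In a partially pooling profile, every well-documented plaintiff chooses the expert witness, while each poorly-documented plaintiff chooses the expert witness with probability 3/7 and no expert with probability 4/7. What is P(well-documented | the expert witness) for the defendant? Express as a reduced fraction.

P(the expert witness) = (1/6)·1 + (5/6)·(3/7) = 11/21.
By Bayes' rule, P(well-documented | the expert witness) = (1/6) / (11/21) = 7/22.

7/22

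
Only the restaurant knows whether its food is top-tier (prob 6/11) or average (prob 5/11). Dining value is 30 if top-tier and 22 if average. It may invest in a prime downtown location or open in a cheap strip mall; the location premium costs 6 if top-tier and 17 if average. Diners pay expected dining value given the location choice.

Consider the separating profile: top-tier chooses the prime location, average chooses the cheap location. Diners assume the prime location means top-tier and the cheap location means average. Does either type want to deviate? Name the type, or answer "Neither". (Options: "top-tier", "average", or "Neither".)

The prime location pays 30; the cheap location pays 22.
top-tier: assigned the prime location, nets 30 − 6 = 24; deviating to the cheap location nets 22.
average: assigned the cheap location, nets 22; deviating to the prime location nets 30 − 17 = 13.
Both types strictly prefer their assigned action; no profitable deviation.

Neither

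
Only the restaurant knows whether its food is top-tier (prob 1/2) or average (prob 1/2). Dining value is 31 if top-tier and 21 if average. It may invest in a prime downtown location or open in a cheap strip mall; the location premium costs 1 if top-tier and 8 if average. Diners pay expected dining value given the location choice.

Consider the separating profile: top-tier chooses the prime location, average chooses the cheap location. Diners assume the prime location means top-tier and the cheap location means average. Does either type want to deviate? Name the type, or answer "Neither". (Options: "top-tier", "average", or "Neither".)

The prime location pays 31; the cheap location pays 21.
top-tier: assigned the prime location, nets 31 − 1 = 30; deviating to the cheap location nets 21.
average: assigned the cheap location, nets 21; deviating to the prime location nets 31 − 8 = 23.
The average type gains 2 by deviating.

average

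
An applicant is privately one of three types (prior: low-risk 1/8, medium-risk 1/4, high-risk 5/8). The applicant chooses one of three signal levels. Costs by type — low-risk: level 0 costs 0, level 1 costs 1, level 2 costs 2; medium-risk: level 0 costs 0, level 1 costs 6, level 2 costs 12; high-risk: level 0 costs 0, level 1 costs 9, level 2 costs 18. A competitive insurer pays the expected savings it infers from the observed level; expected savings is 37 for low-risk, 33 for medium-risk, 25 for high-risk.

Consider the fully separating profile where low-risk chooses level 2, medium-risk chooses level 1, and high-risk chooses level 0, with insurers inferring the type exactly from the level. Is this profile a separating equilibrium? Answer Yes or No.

Separating rebates: level 2 → 37, level 1 → 33, level 0 → 25.
low-risk (assigned level 2): level 0: 25 − 0 = 25; level 1: 33 − 1 = 32; level 2: 37 − 2 = 35. low-risk stays.
medium-risk (assigned level 1): level 0: 25 − 0 = 25; level 1: 33 − 6 = 27; level 2: 37 − 12 = 25. medium-risk stays.
high-risk (assigned level 0): level 0: 25 − 0 = 25; level 1: 33 − 9 = 24; level 2: 37 − 18 = 19. high-risk stays.
Every type prefers its assigned level; separation holds.

Yes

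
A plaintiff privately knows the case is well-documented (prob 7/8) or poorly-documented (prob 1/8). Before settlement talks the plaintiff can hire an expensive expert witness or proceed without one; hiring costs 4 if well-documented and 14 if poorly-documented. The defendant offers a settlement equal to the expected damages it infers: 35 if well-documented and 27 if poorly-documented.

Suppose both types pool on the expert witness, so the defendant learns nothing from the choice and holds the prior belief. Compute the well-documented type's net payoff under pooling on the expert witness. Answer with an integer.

30

Pooled settlement = 7/8·35 + 1/8·27 = 34.
well-documented pays cost 4 for the expert witness, so net payoff = 34 − 4 = 30.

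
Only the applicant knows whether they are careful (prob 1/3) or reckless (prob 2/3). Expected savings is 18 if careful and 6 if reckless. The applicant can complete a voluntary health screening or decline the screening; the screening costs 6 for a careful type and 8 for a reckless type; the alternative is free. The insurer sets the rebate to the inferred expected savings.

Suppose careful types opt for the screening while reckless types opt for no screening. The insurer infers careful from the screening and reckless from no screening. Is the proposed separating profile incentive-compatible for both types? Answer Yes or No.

Under these beliefs, the screening earns rebate 18 and no screening earns rebate 6.
careful: the screening nets 18 − 6 = 12; no screening nets 6. careful prefers the screening.
reckless: the screening nets 18 − 8 = 10; no screening nets 6. reckless would deviate to the screening.
reckless has a profitable deviation, so the profile is not an equilibrium.

No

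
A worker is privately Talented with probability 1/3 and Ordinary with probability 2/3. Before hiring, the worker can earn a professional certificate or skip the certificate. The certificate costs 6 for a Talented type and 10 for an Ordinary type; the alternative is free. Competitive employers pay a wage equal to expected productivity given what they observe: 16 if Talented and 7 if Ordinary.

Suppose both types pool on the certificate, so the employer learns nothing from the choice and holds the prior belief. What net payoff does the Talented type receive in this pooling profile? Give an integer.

Pooled wage = 1/3·16 + 2/3·7 = 10.
Talented pays cost 6 for the certificate, so net payoff = 10 − 6 = 4.

4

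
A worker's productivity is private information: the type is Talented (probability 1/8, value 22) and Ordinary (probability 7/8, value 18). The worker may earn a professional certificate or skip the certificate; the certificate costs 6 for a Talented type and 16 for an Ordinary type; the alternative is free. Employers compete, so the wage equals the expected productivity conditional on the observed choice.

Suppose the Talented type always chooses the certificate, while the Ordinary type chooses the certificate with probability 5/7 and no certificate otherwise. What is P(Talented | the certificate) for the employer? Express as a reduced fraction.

P(the certificate) = (1/8)·1 + (7/8)·(5/7) = 3/4.
By Bayes' rule, P(Talented | the certificate) = (1/8) / (3/4) = 1/6.

1/6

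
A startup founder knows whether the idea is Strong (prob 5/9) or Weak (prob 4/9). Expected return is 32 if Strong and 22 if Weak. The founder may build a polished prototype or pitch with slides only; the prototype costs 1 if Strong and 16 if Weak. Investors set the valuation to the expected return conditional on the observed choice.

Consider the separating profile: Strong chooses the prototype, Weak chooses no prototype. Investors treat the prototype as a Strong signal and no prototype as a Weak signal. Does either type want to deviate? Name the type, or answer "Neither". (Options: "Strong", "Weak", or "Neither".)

Neither

The prototype pays 32; no prototype pays 22.
Strong: assigned the prototype, nets 32 − 1 = 31; deviating to no prototype nets 22.
Weak: assigned no prototype, nets 22; deviating to the prototype nets 32 − 16 = 16.
Both types strictly prefer their assigned action; no profitable deviation.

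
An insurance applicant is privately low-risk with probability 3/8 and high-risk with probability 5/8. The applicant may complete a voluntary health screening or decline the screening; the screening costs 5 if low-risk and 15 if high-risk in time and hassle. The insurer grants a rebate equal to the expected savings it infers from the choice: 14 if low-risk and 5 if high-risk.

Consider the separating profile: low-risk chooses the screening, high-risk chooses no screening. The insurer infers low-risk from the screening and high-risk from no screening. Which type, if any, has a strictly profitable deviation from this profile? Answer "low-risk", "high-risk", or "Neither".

Neither

The screening pays 14; no screening pays 5.
low-risk: assigned the screening, nets 14 − 5 = 9; deviating to no screening nets 5.
high-risk: assigned no screening, nets 5; deviating to the screening nets 14 − 15 = -1.
Both types strictly prefer their assigned action; no profitable deviation.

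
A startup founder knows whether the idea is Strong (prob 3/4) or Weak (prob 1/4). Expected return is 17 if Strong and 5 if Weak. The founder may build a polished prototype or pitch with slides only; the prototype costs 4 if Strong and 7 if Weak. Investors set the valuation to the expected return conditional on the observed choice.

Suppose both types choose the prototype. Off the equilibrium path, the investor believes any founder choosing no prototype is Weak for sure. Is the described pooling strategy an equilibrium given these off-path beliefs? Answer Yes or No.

On path, the investor holds the prior and pays 3/4·17 + 1/4·5 = 14. Off path (no prototype), believing Weak, it pays 5.
Strong: the prototype nets 14 − 4 = 10; no prototype nets 5. Strong stays.
Weak: the prototype nets 14 − 7 = 7; no prototype nets 5. Weak stays.
No type deviates, so pooling is sustained.

Yes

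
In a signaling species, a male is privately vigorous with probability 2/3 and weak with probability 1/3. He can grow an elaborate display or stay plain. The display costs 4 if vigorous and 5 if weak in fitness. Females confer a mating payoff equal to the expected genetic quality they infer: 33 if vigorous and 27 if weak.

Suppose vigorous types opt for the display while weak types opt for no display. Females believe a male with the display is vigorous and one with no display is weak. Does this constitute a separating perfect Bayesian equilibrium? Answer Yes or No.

No

Under these beliefs, the display earns mating payoff 33 and no display earns mating payoff 27.
vigorous: the display nets 33 − 4 = 29; no display nets 27. vigorous prefers the display.
weak: the display nets 33 − 5 = 28; no display nets 27. weak would deviate to the display.
weak has a profitable deviation, so the profile is not an equilibrium.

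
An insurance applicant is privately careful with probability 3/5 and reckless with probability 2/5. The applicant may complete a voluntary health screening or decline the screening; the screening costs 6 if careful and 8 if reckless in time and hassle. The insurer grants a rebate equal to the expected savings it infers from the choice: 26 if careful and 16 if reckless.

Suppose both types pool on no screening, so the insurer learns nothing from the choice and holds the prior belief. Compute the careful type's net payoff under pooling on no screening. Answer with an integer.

Pooled rebate = 3/5·26 + 2/5·16 = 22.
careful pays no cost for no screening, so net payoff = 22.

22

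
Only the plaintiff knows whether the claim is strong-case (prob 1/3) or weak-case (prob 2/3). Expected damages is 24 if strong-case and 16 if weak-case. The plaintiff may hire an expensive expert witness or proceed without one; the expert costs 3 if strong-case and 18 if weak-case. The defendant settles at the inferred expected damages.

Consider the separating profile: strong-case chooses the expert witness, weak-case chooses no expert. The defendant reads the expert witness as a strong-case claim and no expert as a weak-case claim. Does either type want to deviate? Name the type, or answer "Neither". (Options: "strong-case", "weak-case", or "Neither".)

The expert witness pays 24; no expert pays 16.
strong-case: assigned the expert witness, nets 24 − 3 = 21; deviating to no expert nets 16.
weak-case: assigned no expert, nets 16; deviating to the expert witness nets 24 − 18 = 6.
Both types strictly prefer their assigned action; no profitable deviation.

Neither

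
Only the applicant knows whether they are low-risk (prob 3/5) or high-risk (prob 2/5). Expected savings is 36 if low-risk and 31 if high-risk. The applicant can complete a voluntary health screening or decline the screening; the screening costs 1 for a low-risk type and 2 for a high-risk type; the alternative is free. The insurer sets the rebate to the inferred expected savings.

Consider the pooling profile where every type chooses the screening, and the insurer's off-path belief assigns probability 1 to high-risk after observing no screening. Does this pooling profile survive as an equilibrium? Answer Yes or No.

On path, the insurer holds the prior and pays 3/5·36 + 2/5·31 = 34. Off path (no screening), believing high-risk, it pays 31.
low-risk: the screening nets 34 − 1 = 33; no screening nets 31. low-risk stays.
high-risk: the screening nets 34 − 2 = 32; no screening nets 31. high-risk stays.
No type deviates, so pooling is sustained.

Yes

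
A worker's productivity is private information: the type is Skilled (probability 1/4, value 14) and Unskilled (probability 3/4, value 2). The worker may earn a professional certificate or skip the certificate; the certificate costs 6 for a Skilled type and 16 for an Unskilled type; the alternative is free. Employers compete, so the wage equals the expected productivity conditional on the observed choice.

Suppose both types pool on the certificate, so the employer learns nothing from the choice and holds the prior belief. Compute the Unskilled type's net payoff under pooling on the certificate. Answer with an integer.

Pooled wage = 1/4·14 + 3/4·2 = 5.
Unskilled pays cost 16 for the certificate, so net payoff = 5 − 16 = -11.

-11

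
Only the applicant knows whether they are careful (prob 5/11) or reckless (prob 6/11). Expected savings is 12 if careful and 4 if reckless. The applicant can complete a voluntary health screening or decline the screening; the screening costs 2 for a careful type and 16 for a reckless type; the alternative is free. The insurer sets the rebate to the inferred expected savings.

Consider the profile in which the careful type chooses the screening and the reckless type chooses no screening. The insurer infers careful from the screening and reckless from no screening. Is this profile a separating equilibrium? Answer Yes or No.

Under these beliefs, the screening earns rebate 12 and no screening earns rebate 4.
careful: the screening nets 12 − 2 = 10; no screening nets 4. careful prefers the screening.
reckless: the screening nets 12 − 16 = -4; no screening nets 4. reckless prefers no screening.
Neither type deviates, so the separating profile is an equilibrium.

Yes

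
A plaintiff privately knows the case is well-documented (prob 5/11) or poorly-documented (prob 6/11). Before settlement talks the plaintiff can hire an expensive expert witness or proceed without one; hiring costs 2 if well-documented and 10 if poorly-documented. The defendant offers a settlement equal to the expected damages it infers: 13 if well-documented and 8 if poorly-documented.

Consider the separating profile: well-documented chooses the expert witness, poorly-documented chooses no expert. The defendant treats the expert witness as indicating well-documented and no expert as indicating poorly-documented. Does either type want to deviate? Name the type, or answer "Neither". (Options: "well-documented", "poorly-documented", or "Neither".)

The expert witness pays 13; no expert pays 8.
well-documented: assigned the expert witness, nets 13 − 2 = 11; deviating to no expert nets 8.
poorly-documented: assigned no expert, nets 8; deviating to the expert witness nets 13 − 10 = 3.
Both types strictly prefer their assigned action; no profitable deviation.

Neither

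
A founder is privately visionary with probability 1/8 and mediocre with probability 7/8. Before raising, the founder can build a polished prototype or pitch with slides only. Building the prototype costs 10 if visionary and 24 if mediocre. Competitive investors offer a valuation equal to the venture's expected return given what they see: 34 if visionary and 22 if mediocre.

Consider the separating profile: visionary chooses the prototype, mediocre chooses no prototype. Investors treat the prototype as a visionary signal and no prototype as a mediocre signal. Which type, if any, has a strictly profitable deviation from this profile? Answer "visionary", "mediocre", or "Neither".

The prototype pays 34; no prototype pays 22.
visionary: assigned the prototype, nets 34 − 10 = 24; deviating to no prototype nets 22.
mediocre: assigned no prototype, nets 22; deviating to the prototype nets 34 − 24 = 10.
Both types strictly prefer their assigned action; no profitable deviation.

Neither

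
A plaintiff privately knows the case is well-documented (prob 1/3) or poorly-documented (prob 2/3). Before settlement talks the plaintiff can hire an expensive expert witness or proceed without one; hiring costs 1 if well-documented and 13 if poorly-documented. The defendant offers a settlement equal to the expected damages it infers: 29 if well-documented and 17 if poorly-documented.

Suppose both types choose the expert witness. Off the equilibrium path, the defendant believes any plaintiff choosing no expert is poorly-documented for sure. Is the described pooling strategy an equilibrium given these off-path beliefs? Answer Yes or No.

No

On path, the defendant holds the prior and pays 1/3·29 + 2/3·17 = 21. Off path (no expert), believing poorly-documented, it pays 17.
well-documented: the expert witness nets 21 − 1 = 20; no expert nets 17. well-documented stays.
poorly-documented: the expert witness nets 21 − 13 = 8; no expert nets 17. poorly-documented would deviate.
A type deviates, so pooling fails.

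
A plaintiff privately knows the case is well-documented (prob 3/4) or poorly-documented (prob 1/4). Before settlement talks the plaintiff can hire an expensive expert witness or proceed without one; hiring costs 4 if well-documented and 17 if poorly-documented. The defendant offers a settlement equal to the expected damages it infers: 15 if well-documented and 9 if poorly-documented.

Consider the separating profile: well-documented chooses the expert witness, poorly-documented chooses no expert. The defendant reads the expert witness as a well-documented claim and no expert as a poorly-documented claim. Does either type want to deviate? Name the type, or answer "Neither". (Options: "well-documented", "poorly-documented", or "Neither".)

The expert witness pays 15; no expert pays 9.
well-documented: assigned the expert witness, nets 15 − 4 = 11; deviating to no expert nets 9.
poorly-documented: assigned no expert, nets 9; deviating to the expert witness nets 15 − 17 = -2.
Both types strictly prefer their assigned action; no profitable deviation.

Neither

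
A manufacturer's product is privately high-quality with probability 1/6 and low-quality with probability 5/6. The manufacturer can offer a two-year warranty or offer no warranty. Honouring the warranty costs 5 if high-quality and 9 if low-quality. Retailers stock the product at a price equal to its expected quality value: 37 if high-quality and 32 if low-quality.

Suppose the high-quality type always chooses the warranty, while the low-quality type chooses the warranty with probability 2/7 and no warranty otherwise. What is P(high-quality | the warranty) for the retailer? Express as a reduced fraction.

7/17

P(the warranty) = (1/6)·1 + (5/6)·(2/7) = 17/42.
By Bayes' rule, P(high-quality | the warranty) = (1/6) / (17/42) = 7/17.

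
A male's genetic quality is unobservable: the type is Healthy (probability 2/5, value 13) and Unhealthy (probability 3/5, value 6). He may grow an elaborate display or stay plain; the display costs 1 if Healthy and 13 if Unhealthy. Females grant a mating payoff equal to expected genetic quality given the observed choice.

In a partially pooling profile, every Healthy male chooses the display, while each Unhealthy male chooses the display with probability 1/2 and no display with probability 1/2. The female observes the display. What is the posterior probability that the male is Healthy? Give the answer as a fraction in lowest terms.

4/7

P(the display) = (2/5)·1 + (3/5)·(1/2) = 7/10.
By Bayes' rule, P(Healthy | the display) = (2/5) / (7/10) = 4/7.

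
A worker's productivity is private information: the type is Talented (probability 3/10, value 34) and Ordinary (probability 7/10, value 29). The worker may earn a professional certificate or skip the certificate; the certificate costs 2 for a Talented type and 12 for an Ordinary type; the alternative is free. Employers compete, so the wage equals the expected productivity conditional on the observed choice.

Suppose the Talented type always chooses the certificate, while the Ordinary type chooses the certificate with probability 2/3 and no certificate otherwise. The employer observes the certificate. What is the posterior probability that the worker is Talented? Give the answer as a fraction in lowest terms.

9/23

P(the certificate) = (3/10)·1 + (7/10)·(2/3) = 23/30.
By Bayes' rule, P(Talented | the certificate) = (3/10) / (23/30) = 9/23.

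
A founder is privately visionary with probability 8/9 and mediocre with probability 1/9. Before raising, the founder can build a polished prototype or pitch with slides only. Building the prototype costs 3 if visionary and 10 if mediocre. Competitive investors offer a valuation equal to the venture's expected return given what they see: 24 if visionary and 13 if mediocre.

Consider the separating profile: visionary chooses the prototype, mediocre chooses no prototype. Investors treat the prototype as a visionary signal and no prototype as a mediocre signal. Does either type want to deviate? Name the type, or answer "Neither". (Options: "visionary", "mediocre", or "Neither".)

The prototype pays 24; no prototype pays 13.
visionary: assigned the prototype, nets 24 − 3 = 21; deviating to no prototype nets 13.
mediocre: assigned no prototype, nets 13; deviating to the prototype nets 24 − 10 = 14.
The mediocre type gains 1 by deviating.

mediocre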